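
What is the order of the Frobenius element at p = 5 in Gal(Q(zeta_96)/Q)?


The Frobenius at p in Gal(Q(zeta_n)/Q) = (Z/nZ)* is the class of p, so its order is ord_96(5), the smallest k >= 1 with 5^k = 1 mod 96.
n = 96 = 2^5 * 3, phi(96) = 32; the order divides phi(n).
Divisors of 32: 1, 2, 4, 8, 16, 32
Repeated squaring mod 96: 5^1 = 5, 5^2 = 25, 5^4 = 49, 5^8 = 1, 5^16 = 1, 5^32 = 1
Test divisors in increasing order:
  k=1: 5^1 = 5 mod 96
  k=2: 5^2 = 25 mod 96
  k=4: 5^4 = 49 mod 96
  k=8: 5^8 = 1 mod 96  <- first divisor giving 1
Order = 8

8


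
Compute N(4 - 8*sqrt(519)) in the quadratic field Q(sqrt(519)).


N(a + b*sqrt(d)) = a^2 - d*b^2
= (4)^2 - (519)*(-8)^2
= 16 - 33216
= -33200

-33200


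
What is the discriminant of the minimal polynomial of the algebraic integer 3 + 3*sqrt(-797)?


The element 3 + 3*sqrt(-797) has minimal polynomial:
x^2 - 6*x + 7182
Discriminant = (-6)^2 - 4*(7182)
= 36 - 28728
= -28692

-28692


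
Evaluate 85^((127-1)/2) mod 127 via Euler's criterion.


p = 127 is prime and the exponent is (p-1)/2 = 63, so by Euler's criterion 85^63 = (85/127) = +1 or -1 mod 127.
Compute by square-and-multiply:
  63 = 32 + 16 + 8 + 4 + 2 + 1 (binary 111111)
  Repeated squaring mod 127: 85^1 = 85, 85^2 = 113, 85^4 = 69, 85^8 = 62, 85^16 = 34, 85^32 = 13
  85^63 = 85^32 * 85^16 * 85^8 * 85^4 * 85^2 * 85^1 = 13 * 34 * 62 * 69 * 113 * 85 mod 127
    13 * 34 = 442 = 61 mod 127
    61 * 62 = 3782 = 99 mod 127
    99 * 69 = 6831 = 100 mod 127
    100 * 113 = 11300 = 124 mod 127
    124 * 85 = 10540 = 126 mod 127
  85^63 = 126 mod 127
Result 126 = p - 1 = -1 mod 127: 85 is a quadratic non-residue mod 127. As a residue in [0, p-1] the value is 126.
85^63 mod 127 = 126

126


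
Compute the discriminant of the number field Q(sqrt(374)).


For K = Q(sqrt(d)) with d squarefree: disc(K) = d if d = 1 mod 4, and disc(K) = 4d if d = 2 or 3 mod 4.
Here d = 374, and d mod 4 = 2.
d = 2 mod 4, not 1 (O_K = Z[sqrt(d)]), so disc(K) = 4d = 4 * (374) = 1496

1496


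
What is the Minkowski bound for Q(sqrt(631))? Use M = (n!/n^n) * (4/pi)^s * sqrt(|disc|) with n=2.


d = 631, d mod 4 = 3, so disc(K) = 4d = 2524; |disc(K)| = 2524
Real quadratic field, so n = 2, s = r2 = 0, r1 = 2
M = (n!/n^n) * (4/pi)^s * sqrt(|disc(K)|) = (2!/2^2) * (4/pi)^0 * sqrt(2524)
= 0.5 * 1.000000 * 50.239427
= 25.1197

25.1197


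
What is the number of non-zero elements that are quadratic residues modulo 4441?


For prime p, the number of non-zero quadratic residues is (p-1)/2.
= (4441-1)/2
= 2220

2220


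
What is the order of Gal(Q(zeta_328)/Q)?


|Gal(Q(zeta_328)/Q)| = phi(328)
= 160

160


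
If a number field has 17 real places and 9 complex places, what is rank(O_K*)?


By Dirichlet's unit theorem:
rank = r1 + r2 - 1
= 17 + 9 - 1
= 25

25


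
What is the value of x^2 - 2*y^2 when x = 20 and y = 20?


x^2 - d*y^2
= 20^2 - 2*20^2
= 400 - 800
= -400

-400


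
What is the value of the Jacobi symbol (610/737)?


Compute (610/737) via quadratic reciprocity:
  pull out 2: (2/737) = +1  (since 737 mod 8 = 1)
  reciprocity: (305/737) -> +(737/305)
  reduce: (127/305)
  reciprocity: (127/305) -> +(305/127)
  reduce: (51/127)
  reciprocity: (51/127) -> -(127/51)
  reduce: (25/51)
  reciprocity: (25/51) -> +(51/25)
  reduce: (1/25)
  (1/25) = 1
Product of signs = -1

-1


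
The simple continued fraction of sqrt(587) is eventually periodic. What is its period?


Run the CF algorithm for sqrt(587).
a_0 = floor(sqrt(587)) = 24; set m_0=0, q_0=1.
Recurrence: m' = q*a - m,  q' = (d - m'^2)/q,  a' = floor((a_0 + m')/q').
  step 1: m=24, q=11, a=4
  step 2: m=20, q=17, a=2
  step 3: m=14, q=23, a=1
  step 4: m=9, q=22, a=1
  step 5: m=13, q=19, a=1
  step 6: m=6, q=29, a=1
  step 7: m=23, q=2, a=23
  step 8: m=23, q=29, a=1
  step 9: m=6, q=19, a=1
  step 10: m=13, q=22, a=1
  step 11: m=9, q=23, a=1
  step 12: m=14, q=17, a=2
  step 13: m=20, q=11, a=4
  step 14: m=24, q=1, a=48
a_14 = 2*a_0 = 48, so the period closes here.
sqrt(587) = [24; 4, 2, 1, 1, 1, 1, 23, 1, 1, 1, 1, 2, 4, 48]
Period length = 14

14


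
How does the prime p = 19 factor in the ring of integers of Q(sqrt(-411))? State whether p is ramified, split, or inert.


K = Q(sqrt(-411)). Since d mod 4 = 1, disc(K) = -411.
Check p | disc: -411 mod 19 = 7.
p does not divide disc. Compute Legendre symbol (d/p):
7^((19-1)/2) mod 19 = 1
(d/p) = 1, so p splits: (p) = P*P' with e=1, f=1, g=2.
Therefore p is split.

split


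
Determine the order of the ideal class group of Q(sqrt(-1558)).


K = Q(sqrt(-1558)). d mod 4 = 2, so D = disc(K) = 4d = -6232
h(K) equals the number of primitive reduced positive-definite forms (a, b, c) = a*x^2 + b*x*y + c*y^2 with b^2 - 4ac = D,
where reduced means |b| <= a <= c, with b >= 0 whenever |b| = a or a = c, and primitive means gcd(a, b, c) = 1.
Reduced forces 3a^2 <= |D| = 6232, so 1 <= a <= 45; b must have the parity of D, and c = (b^2 - D)/(4a) must be an integer >= a.
Enumerate a = 1..45, b in [-a, a]:
  a=1: (1, 0, 1558)  [1]
  a=2: (2, 0, 779)  [1]
  a=3..10: none
  a=11: (11, -4, 142), (11, 4, 142)  [2]
  a=12..18: none
  a=19: (19, 0, 82)  [1]
  a=20..21: none
  a=22: (22, -4, 71), (22, 4, 71)  [2]
  a=23: (23, -22, 73), (23, 22, 73)  [2]
  a=24..36: none
  a=37: (37, -24, 46), (37, 24, 46)  [2]
  a=38: (38, 0, 41)  [1]
  a=39..45: none
Total reduced forms: 1 + 1 + 2 + 1 + 2 + 2 + 2 + 1 = 12
h = 12

12


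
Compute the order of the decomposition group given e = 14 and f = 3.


|D_P| = e * f
= 14 * 3
= 42

42


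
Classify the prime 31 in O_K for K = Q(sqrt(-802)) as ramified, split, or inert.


K = Q(sqrt(-802)). Since d mod 4 = 2, disc(K) = -3208.
Check p | disc: -3208 mod 31 = 16.
p does not divide disc. Compute Legendre symbol (d/p):
4^((31-1)/2) mod 31 = 1
(d/p) = 1, so p splits: (p) = P*P' with e=1, f=1, g=2.
Therefore p is split.

split


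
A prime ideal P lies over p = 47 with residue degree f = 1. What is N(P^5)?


N(P^a) = p^(a*f)
= 47^(5*1)
= 47^5
= 229345007

229345007


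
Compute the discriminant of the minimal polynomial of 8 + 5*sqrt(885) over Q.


The element 8 + 5*sqrt(885) has minimal polynomial:
x^2 - 16*x - 22061
Discriminant = (-16)^2 - 4*(-22061)
= 256 + 88244
= 88500

88500


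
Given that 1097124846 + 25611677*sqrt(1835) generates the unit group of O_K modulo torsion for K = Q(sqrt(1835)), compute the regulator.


epsilon = 1097124846 + 25611677*sqrt(1835)
= 2.1942e+09
R = ln(2.1942e+09)
= 21.5091

21.5091


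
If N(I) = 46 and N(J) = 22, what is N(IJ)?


N(IJ) = N(I) * N(J)
= 46 * 22
= 1012

1012


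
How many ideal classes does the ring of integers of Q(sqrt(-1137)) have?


K = Q(sqrt(-1137)). d mod 4 = 3, so D = disc(K) = 4d = -4548
h(K) equals the number of primitive reduced positive-definite forms (a, b, c) = a*x^2 + b*x*y + c*y^2 with b^2 - 4ac = D,
where reduced means |b| <= a <= c, with b >= 0 whenever |b| = a or a = c, and primitive means gcd(a, b, c) = 1.
Reduced forces 3a^2 <= |D| = 4548, so 1 <= a <= 38; b must have the parity of D, and c = (b^2 - D)/(4a) must be an integer >= a.
Enumerate a = 1..38, b in [-a, a]:
  a=1: (1, 0, 1137)  [1]
  a=2: (2, 2, 569)  [1]
  a=3: (3, 0, 379)  [1]
  a=4..5: none
  a=6: (6, 6, 191)  [1]
  a=7: (7, -4, 163), (7, 4, 163)  [2]
  a=8..13: none
  a=14: (14, -10, 83), (14, 10, 83)  [2]
  a=15..16: none
  a=17: (17, -12, 69), (17, 12, 69)  [2]
  a=18..20: none
  a=21: (21, -18, 58), (21, 18, 58)  [2]
  a=22: none
  a=23: (23, -12, 51), (23, 12, 51)  [2]
  a=24..28: none
  a=29: (29, -18, 42), (29, 18, 42)  [2]
  a=30: none
  a=31: (31, -28, 43), (31, 28, 43)  [2]
  a=32..33: none
  a=34: (34, -22, 37), (34, 22, 37)  [2]
  a=35..38: none
Total reduced forms: 1 + 1 + 1 + 1 + 2 + 2 + 2 + 2 + 2 + 2 + 2 + 2 = 20
h = 20

20


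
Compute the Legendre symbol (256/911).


p = 911 is prime, so compute (256/911) with the reciprocity algorithm (Jacobi-symbol steps: pull out 2s via (2/n), flip via reciprocity, reduce):
  pull out 2: (2/911) = +1  (since 911 mod 8 = 7)
  pull out 2: (2/911) = +1  (since 911 mod 8 = 7)
  pull out 2: (2/911) = +1  (since 911 mod 8 = 7)
  pull out 2: (2/911) = +1  (since 911 mod 8 = 7)
  pull out 2: (2/911) = +1  (since 911 mod 8 = 7)
  pull out 2: (2/911) = +1  (since 911 mod 8 = 7)
  pull out 2: (2/911) = +1  (since 911 mod 8 = 7)
  pull out 2: (2/911) = +1  (since 911 mod 8 = 7)
  (1/911) = 1
Product of signs = 1
(256/911) = 1

1


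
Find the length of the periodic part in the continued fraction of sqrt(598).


Run the CF algorithm for sqrt(598).
a_0 = floor(sqrt(598)) = 24; set m_0=0, q_0=1.
Recurrence: m' = q*a - m,  q' = (d - m'^2)/q,  a' = floor((a_0 + m')/q').
  step 1: m=24, q=22, a=2
  step 2: m=20, q=9, a=4
  step 3: m=16, q=38, a=1
  step 4: m=22, q=3, a=15
  step 5: m=23, q=23, a=2
  step 6: m=23, q=3, a=15
  step 7: m=22, q=38, a=1
  step 8: m=16, q=9, a=4
  step 9: m=20, q=22, a=2
  step 10: m=24, q=1, a=48
a_10 = 2*a_0 = 48, so the period closes here.
sqrt(598) = [24; 2, 4, 1, 15, 2, 15, 1, 4, 2, 48]
Period length = 10

10


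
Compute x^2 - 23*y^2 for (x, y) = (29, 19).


x^2 - d*y^2
= 29^2 - 23*19^2
= 841 - 8303
= -7462

-7462


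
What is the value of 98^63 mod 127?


p = 127 is prime and the exponent is (p-1)/2 = 63, so by Euler's criterion 98^63 = (98/127) = +1 or -1 mod 127.
Compute by square-and-multiply:
  63 = 32 + 16 + 8 + 4 + 2 + 1 (binary 111111)
  Repeated squaring mod 127: 98^1 = 98, 98^2 = 79, 98^4 = 18, 98^8 = 70, 98^16 = 74, 98^32 = 15
  98^63 = 98^32 * 98^16 * 98^8 * 98^4 * 98^2 * 98^1 = 15 * 74 * 70 * 18 * 79 * 98 mod 127
    15 * 74 = 1110 = 94 mod 127
    94 * 70 = 6580 = 103 mod 127
    103 * 18 = 1854 = 76 mod 127
    76 * 79 = 6004 = 35 mod 127
    35 * 98 = 3430 = 1 mod 127
  98^63 = 1 mod 127
Result 1: 98 is a quadratic residue mod 127.
98^63 mod 127 = 1

1


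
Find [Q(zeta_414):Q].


The degree equals Euler's totient phi(414).
414 = 2 * 3^2 * 23
phi(414) = 132

132


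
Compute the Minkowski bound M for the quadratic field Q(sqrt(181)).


d = 181, d mod 4 = 1, so disc(K) = d = 181; |disc(K)| = 181
Real quadratic field, so n = 2, s = r2 = 0, r1 = 2
M = (n!/n^n) * (4/pi)^s * sqrt(|disc(K)|) = (2!/2^2) * (4/pi)^0 * sqrt(181)
= 0.5 * 1.000000 * 13.453624
= 6.7268

6.7268


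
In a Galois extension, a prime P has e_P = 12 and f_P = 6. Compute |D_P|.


|D_P| = e * f
= 12 * 6
= 72

72


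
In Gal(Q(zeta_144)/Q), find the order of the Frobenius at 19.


The Frobenius at p in Gal(Q(zeta_n)/Q) = (Z/nZ)* is the class of p, so its order is ord_144(19), the smallest k >= 1 with 19^k = 1 mod 144.
n = 144 = 2^4 * 3^2, phi(144) = 48; the order divides phi(n).
Divisors of 48: 1, 2, 3, 4, 6, 8, 12, 16, 24, 48
Repeated squaring mod 144: 19^1 = 19, 19^2 = 73, 19^4 = 1, 19^8 = 1, 19^16 = 1, 19^32 = 1
Test divisors in increasing order:
  k=1: 19^1 = 19 mod 144
  k=2: 19^2 = 73 mod 144
  k=3: 19^3 = 73 * 19 = 91 mod 144
  k=4: 19^4 = 1 mod 144  <- first divisor giving 1
Order = 4

4


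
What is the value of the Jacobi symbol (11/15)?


Compute (11/15) via quadratic reciprocity:
  reciprocity: (11/15) -> -(15/11)
  reduce: (4/11)
  pull out 2: (2/11) = -1  (since 11 mod 8 = 3)
  pull out 2: (2/11) = -1  (since 11 mod 8 = 3)
  (1/11) = 1
Product of signs = -1

-1


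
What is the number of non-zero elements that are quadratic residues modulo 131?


For prime p, the number of non-zero quadratic residues is (p-1)/2.
= (131-1)/2
= 65

65


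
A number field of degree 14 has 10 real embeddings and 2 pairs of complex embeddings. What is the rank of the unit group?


By Dirichlet's unit theorem:
rank = r1 + r2 - 1
= 10 + 2 - 1
= 11

11


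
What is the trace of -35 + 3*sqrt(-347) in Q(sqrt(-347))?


Tr(a + b*sqrt(d)) = (a + b*sqrt(d)) + (a - b*sqrt(d)) = 2a
= 2 * (-35)
= -70

-70


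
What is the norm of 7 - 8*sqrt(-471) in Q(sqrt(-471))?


N(a + b*sqrt(d)) = a^2 - d*b^2
= (7)^2 - (-471)*(-8)^2
= 49 + 30144
= 30193

30193


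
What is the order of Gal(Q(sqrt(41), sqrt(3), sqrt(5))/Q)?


The 3 square roots of distinct primes are multiplicatively independent over Q,
so [K:Q] = 2^3 and Gal(K/Q) is isomorphic to (Z/2Z)^3.
|Gal| = 2^3 = 8

8


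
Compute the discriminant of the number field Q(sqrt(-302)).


For K = Q(sqrt(d)) with d squarefree: disc(K) = d if d = 1 mod 4, and disc(K) = 4d if d = 2 or 3 mod 4.
Here d = -302, and d mod 4 = 2.
d = 2 mod 4, not 1 (O_K = Z[sqrt(d)]), so disc(K) = 4d = 4 * (-302) = -1208

-1208


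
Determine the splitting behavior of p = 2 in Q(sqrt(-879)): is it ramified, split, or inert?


K = Q(sqrt(-879)). Since d mod 4 = 1, disc(K) = -879.
Check p | disc: -879 mod 2 = 1.
p=2 does not divide disc (d is 1 mod 4). 2 splits iff d = 1 mod 8.
d mod 8 = 1, so (d/2) = 1.
(d/p) = 1, so p splits: (p) = P*P' with e=1, f=1, g=2.
Therefore p is split.

split


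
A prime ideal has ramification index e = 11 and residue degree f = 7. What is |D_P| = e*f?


|D_P| = e * f
= 11 * 7
= 77

77


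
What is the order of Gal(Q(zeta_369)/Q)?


|Gal(Q(zeta_369)/Q)| = phi(369)
= 240

240


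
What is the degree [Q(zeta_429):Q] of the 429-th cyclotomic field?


The degree equals Euler's totient phi(429).
429 = 3 * 11 * 13
phi(429) = 240

240


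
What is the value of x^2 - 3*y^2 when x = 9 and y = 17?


x^2 - d*y^2
= 9^2 - 3*17^2
= 81 - 867
= -786

-786


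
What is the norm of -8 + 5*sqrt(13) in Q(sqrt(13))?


N(a + b*sqrt(d)) = a^2 - d*b^2
= (-8)^2 - (13)*(5)^2
= 64 - 325
= -261

-261


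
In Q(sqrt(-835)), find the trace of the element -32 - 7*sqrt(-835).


Tr(a + b*sqrt(d)) = (a + b*sqrt(d)) + (a - b*sqrt(d)) = 2a
= 2 * (-32)
= -64

-64


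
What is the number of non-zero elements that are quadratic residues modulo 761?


For prime p, the number of non-zero quadratic residues is (p-1)/2.
= (761-1)/2
= 380

380


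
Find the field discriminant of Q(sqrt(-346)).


For K = Q(sqrt(d)) with d squarefree: disc(K) = d if d = 1 mod 4, and disc(K) = 4d if d = 2 or 3 mod 4.
Here d = -346, and d mod 4 = 2.
d = 2 mod 4, not 1 (O_K = Z[sqrt(d)]), so disc(K) = 4d = 4 * (-346) = -1384

-1384


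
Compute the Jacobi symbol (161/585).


Compute (161/585) via quadratic reciprocity:
  reciprocity: (161/585) -> +(585/161)
  reduce: (102/161)
  pull out 2: (2/161) = +1  (since 161 mod 8 = 1)
  reciprocity: (51/161) -> +(161/51)
  reduce: (8/51)
  pull out 2: (2/51) = -1  (since 51 mod 8 = 3)
  pull out 2: (2/51) = -1  (since 51 mod 8 = 3)
  pull out 2: (2/51) = -1  (since 51 mod 8 = 3)
  (1/51) = 1
Product of signs = -1

-1


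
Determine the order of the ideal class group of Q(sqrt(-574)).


K = Q(sqrt(-574)). d mod 4 = 2, so D = disc(K) = 4d = -2296
h(K) equals the number of primitive reduced positive-definite forms (a, b, c) = a*x^2 + b*x*y + c*y^2 with b^2 - 4ac = D,
where reduced means |b| <= a <= c, with b >= 0 whenever |b| = a or a = c, and primitive means gcd(a, b, c) = 1.
Reduced forces 3a^2 <= |D| = 2296, so 1 <= a <= 27; b must have the parity of D, and c = (b^2 - D)/(4a) must be an integer >= a.
Enumerate a = 1..27, b in [-a, a]:
  a=1: (1, 0, 574)  [1]
  a=2: (2, 0, 287)  [1]
  a=3..4: none
  a=5: (5, -2, 115), (5, 2, 115)  [2]
  a=6: none
  a=7: (7, 0, 82)  [1]
  a=8..9: none
  a=10: (10, -8, 59), (10, 8, 59)  [2]
  a=11: (11, -6, 53), (11, 6, 53)  [2]
  a=12..13: none
  a=14: (14, 0, 41)  [1]
  a=15..16: none
  a=17: (17, -4, 34), (17, 4, 34)  [2]
  a=18..21: none
  a=22: (22, -16, 29), (22, 16, 29)  [2]
  a=23: (23, -2, 25), (23, 2, 25)  [2]
  a=24..27: none
Total reduced forms: 1 + 1 + 2 + 1 + 2 + 2 + 1 + 2 + 2 + 2 = 16
h = 16

16


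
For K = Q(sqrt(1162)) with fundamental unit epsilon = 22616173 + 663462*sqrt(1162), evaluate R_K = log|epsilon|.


epsilon = 22616173 + 663462*sqrt(1162)
= 4.5232e+07
R = ln(4.5232e+07)
= 17.6273

17.6273


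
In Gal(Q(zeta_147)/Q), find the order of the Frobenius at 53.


The Frobenius at p in Gal(Q(zeta_n)/Q) = (Z/nZ)* is the class of p, so its order is ord_147(53), the smallest k >= 1 with 53^k = 1 mod 147.
n = 147 = 3 * 7^2, phi(147) = 84; the order divides phi(n).
Divisors of 84: 1, 2, 3, 4, 6, 7, 12, 14, 21, 28, 42, 84
Repeated squaring mod 147: 53^1 = 53, 53^2 = 16, 53^4 = 109, 53^8 = 121, 53^16 = 88, 53^32 = 100, 53^64 = 4
Test divisors in increasing order:
  k=1: 53^1 = 53 mod 147
  k=2: 53^2 = 16 mod 147
  k=3: 53^3 = 16 * 53 = 113 mod 147
  k=4: 53^4 = 109 mod 147
  k=6: 53^6 = 109 * 16 = 127 mod 147
  k=7: 53^7 = 109 * 16 * 53 = 116 mod 147
  k=12: 53^12 = 121 * 109 = 106 mod 147
  k=14: 53^14 = 121 * 109 * 16 = 79 mod 147
  k=21: 53^21 = 88 * 109 * 53 = 50 mod 147
  k=28: 53^28 = 88 * 121 * 109 = 67 mod 147
  k=42: 53^42 = 100 * 121 * 16 = 1 mod 147  <- first divisor giving 1
Order = 42

42


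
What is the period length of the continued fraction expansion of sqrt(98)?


Run the CF algorithm for sqrt(98).
a_0 = floor(sqrt(98)) = 9; set m_0=0, q_0=1.
Recurrence: m' = q*a - m,  q' = (d - m'^2)/q,  a' = floor((a_0 + m')/q').
  step 1: m=9, q=17, a=1
  step 2: m=8, q=2, a=8
  step 3: m=8, q=17, a=1
  step 4: m=9, q=1, a=18
a_4 = 2*a_0 = 18, so the period closes here.
sqrt(98) = [9; 1, 8, 1, 18]
Period length = 4

4


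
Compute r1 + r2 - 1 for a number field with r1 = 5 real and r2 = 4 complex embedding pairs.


By Dirichlet's unit theorem:
rank = r1 + r2 - 1
= 5 + 4 - 1
= 8

8


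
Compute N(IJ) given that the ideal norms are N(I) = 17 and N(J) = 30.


N(IJ) = N(I) * N(J)
= 17 * 30
= 510

510


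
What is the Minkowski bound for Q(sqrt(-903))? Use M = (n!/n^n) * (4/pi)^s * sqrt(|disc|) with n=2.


d = -903, d mod 4 = 1, so disc(K) = d = -903; |disc(K)| = 903
Imaginary quadratic field, so n = 2, s = r2 = 1, r1 = 0
M = (n!/n^n) * (4/pi)^s * sqrt(|disc(K)|) = (2!/2^2) * (4/pi)^1 * sqrt(903)
= 0.5 * 1.273240 * 30.049958
= 19.1304

19.1304


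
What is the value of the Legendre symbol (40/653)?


p = 653 is prime, so compute (40/653) with the reciprocity algorithm (Jacobi-symbol steps: pull out 2s via (2/n), flip via reciprocity, reduce):
  pull out 2: (2/653) = -1  (since 653 mod 8 = 5)
  pull out 2: (2/653) = -1  (since 653 mod 8 = 5)
  pull out 2: (2/653) = -1  (since 653 mod 8 = 5)
  reciprocity: (5/653) -> +(653/5)
  reduce: (3/5)
  reciprocity: (3/5) -> +(5/3)
  reduce: (2/3)
  pull out 2: (2/3) = -1  (since 3 mod 8 = 3)
  (1/3) = 1
Product of signs = 1
(40/653) = 1

1


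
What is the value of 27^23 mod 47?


p = 47 is prime and the exponent is (p-1)/2 = 23, so by Euler's criterion 27^23 = (27/47) = +1 or -1 mod 47.
Compute by square-and-multiply:
  23 = 16 + 4 + 2 + 1 (binary 10111)
  Repeated squaring mod 47: 27^1 = 27, 27^2 = 24, 27^4 = 12, 27^8 = 3, 27^16 = 9
  27^23 = 27^16 * 27^4 * 27^2 * 27^1 = 9 * 12 * 24 * 27 mod 47
    9 * 12 = 108 = 14 mod 47
    14 * 24 = 336 = 7 mod 47
    7 * 27 = 189 = 1 mod 47
  27^23 = 1 mod 47
Result 1: 27 is a quadratic residue mod 47.
27^23 mod 47 = 1

1


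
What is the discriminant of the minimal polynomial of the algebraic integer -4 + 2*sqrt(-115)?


The element -4 + 2*sqrt(-115) has minimal polynomial:
x^2 + 8*x + 476
Discriminant = (8)^2 - 4*(476)
= 64 - 1904
= -1840

-1840


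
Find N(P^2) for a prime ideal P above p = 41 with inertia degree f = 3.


N(P^a) = p^(a*f)
= 41^(2*3)
= 41^6
= 4750104241

4750104241


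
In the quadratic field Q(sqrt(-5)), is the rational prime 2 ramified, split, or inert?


K = Q(sqrt(-5)). Since d mod 4 = 3, disc(K) = -20.
Check p | disc: -20 mod 2 = 0.
p divides disc, so p ramifies: (p) = P^2 with e=2, f=1, g=1.
Therefore p is ramified.

ramified


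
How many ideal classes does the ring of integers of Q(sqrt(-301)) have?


K = Q(sqrt(-301)). d mod 4 = 3, so D = disc(K) = 4d = -1204
h(K) equals the number of primitive reduced positive-definite forms (a, b, c) = a*x^2 + b*x*y + c*y^2 with b^2 - 4ac = D,
where reduced means |b| <= a <= c, with b >= 0 whenever |b| = a or a = c, and primitive means gcd(a, b, c) = 1.
Reduced forces 3a^2 <= |D| = 1204, so 1 <= a <= 20; b must have the parity of D, and c = (b^2 - D)/(4a) must be an integer >= a.
Enumerate a = 1..20, b in [-a, a]:
  a=1: (1, 0, 301)  [1]
  a=2: (2, 2, 151)  [1]
  a=3..4: none
  a=5: (5, -4, 61), (5, 4, 61)  [2]
  a=6: none
  a=7: (7, 0, 43)  [1]
  a=8..9: none
  a=10: (10, -6, 31), (10, 6, 31)  [2]
  a=11..13: none
  a=14: (14, 14, 25)  [1]
  a=15..20: none
Total reduced forms: 1 + 1 + 2 + 1 + 2 + 1 = 8
h = 8

8


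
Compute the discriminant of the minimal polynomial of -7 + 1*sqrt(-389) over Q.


The element -7 + 1*sqrt(-389) has minimal polynomial:
x^2 + 14*x + 438
Discriminant = (14)^2 - 4*(438)
= 196 - 1752
= -1556

-1556


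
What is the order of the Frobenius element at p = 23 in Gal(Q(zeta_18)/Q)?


The Frobenius at p in Gal(Q(zeta_n)/Q) = (Z/nZ)* is the class of p, so its order is ord_18(23), the smallest k >= 1 with 23^k = 1 mod 18.
n = 18 = 2 * 3^2, phi(18) = 6; the order divides phi(n).
Divisors of 6: 1, 2, 3, 6
Repeated squaring mod 18: 23^1 = 5, 23^2 = 7, 23^4 = 13
Test divisors in increasing order:
  k=1: 23^1 = 5 mod 18
  k=2: 23^2 = 7 mod 18
  k=3: 23^3 = 7 * 5 = 17 mod 18
  k=6: 23^6 = 13 * 7 = 1 mod 18  <- first divisor giving 1
Order = 6

6


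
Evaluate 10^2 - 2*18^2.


x^2 - d*y^2
= 10^2 - 2*18^2
= 100 - 648
= -548

-548


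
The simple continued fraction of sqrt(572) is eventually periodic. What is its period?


Run the CF algorithm for sqrt(572).
a_0 = floor(sqrt(572)) = 23; set m_0=0, q_0=1.
Recurrence: m' = q*a - m,  q' = (d - m'^2)/q,  a' = floor((a_0 + m')/q').
  step 1: m=23, q=43, a=1
  step 2: m=20, q=4, a=10
  step 3: m=20, q=43, a=1
  step 4: m=23, q=1, a=46
a_4 = 2*a_0 = 46, so the period closes here.
sqrt(572) = [23; 1, 10, 1, 46]
Period length = 4

4


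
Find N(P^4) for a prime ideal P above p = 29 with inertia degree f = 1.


N(P^a) = p^(a*f)
= 29^(4*1)
= 29^4
= 707281

707281


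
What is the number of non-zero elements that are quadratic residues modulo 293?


For prime p, the number of non-zero quadratic residues is (p-1)/2.
= (293-1)/2
= 146

146


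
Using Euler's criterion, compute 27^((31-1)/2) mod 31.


p = 31 is prime and the exponent is (p-1)/2 = 15, so by Euler's criterion 27^15 = (27/31) = +1 or -1 mod 31.
Compute by square-and-multiply:
  15 = 8 + 4 + 2 + 1 (binary 1111)
  Repeated squaring mod 31: 27^1 = 27, 27^2 = 16, 27^4 = 8, 27^8 = 2
  27^15 = 27^8 * 27^4 * 27^2 * 27^1 = 2 * 8 * 16 * 27 mod 31
    2 * 8 = 16 = 16 mod 31
    16 * 16 = 256 = 8 mod 31
    8 * 27 = 216 = 30 mod 31
  27^15 = 30 mod 31
Result 30 = p - 1 = -1 mod 31: 27 is a quadratic non-residue mod 31. As a residue in [0, p-1] the value is 30.
27^15 mod 31 = 30

30


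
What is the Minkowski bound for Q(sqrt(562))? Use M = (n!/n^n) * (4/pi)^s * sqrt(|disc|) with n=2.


d = 562, d mod 4 = 2, so disc(K) = 4d = 2248; |disc(K)| = 2248
Real quadratic field, so n = 2, s = r2 = 0, r1 = 2
M = (n!/n^n) * (4/pi)^s * sqrt(|disc(K)|) = (2!/2^2) * (4/pi)^0 * sqrt(2248)
= 0.5 * 1.000000 * 47.413078
= 23.7065

23.7065


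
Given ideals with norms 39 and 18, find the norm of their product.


N(IJ) = N(I) * N(J)
= 39 * 18
= 702

702


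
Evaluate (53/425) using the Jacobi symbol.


Compute (53/425) via quadratic reciprocity:
  reciprocity: (53/425) -> +(425/53)
  reduce: (1/53)
  (1/53) = 1
Product of signs = 1

1


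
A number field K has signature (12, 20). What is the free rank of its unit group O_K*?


By Dirichlet's unit theorem:
rank = r1 + r2 - 1
= 12 + 20 - 1
= 31

31


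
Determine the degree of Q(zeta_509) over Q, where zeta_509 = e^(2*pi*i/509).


The degree equals Euler's totient phi(509).
509 = 509
phi(509) = 508

508


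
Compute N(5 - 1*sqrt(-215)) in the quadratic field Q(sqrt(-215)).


N(a + b*sqrt(d)) = a^2 - d*b^2
= (5)^2 - (-215)*(-1)^2
= 25 + 215
= 240

240


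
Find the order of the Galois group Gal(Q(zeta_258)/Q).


|Gal(Q(zeta_258)/Q)| = phi(258)
= 84

84


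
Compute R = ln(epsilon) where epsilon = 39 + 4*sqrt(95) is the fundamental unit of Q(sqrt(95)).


epsilon = 39 + 4*sqrt(95)
= 77.9872
R = ln(77.9872)
= 4.3565

4.3565


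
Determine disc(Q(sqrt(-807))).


For K = Q(sqrt(d)) with d squarefree: disc(K) = d if d = 1 mod 4, and disc(K) = 4d if d = 2 or 3 mod 4.
Here d = -807, and d mod 4 = 1.
d = 1 mod 4 (O_K = Z[(1+sqrt(d))/2]), so disc(K) = d = -807

-807


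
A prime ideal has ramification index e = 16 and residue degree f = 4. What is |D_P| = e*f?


|D_P| = e * f
= 16 * 4
= 64

64


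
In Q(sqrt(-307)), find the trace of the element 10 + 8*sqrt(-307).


Tr(a + b*sqrt(d)) = (a + b*sqrt(d)) + (a - b*sqrt(d)) = 2a
= 2 * (10)
= 20

20


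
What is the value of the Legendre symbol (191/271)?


p = 271 is prime, so compute (191/271) with the reciprocity algorithm (Jacobi-symbol steps: pull out 2s via (2/n), flip via reciprocity, reduce):
  reciprocity: (191/271) -> -(271/191)
  reduce: (80/191)
  pull out 2: (2/191) = +1  (since 191 mod 8 = 7)
  pull out 2: (2/191) = +1  (since 191 mod 8 = 7)
  pull out 2: (2/191) = +1  (since 191 mod 8 = 7)
  pull out 2: (2/191) = +1  (since 191 mod 8 = 7)
  reciprocity: (5/191) -> +(191/5)
  reduce: (1/5)
  (1/5) = 1
Product of signs = -1
(191/271) = -1

-1


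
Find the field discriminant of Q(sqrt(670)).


For K = Q(sqrt(d)) with d squarefree: disc(K) = d if d = 1 mod 4, and disc(K) = 4d if d = 2 or 3 mod 4.
Here d = 670, and d mod 4 = 2.
d = 2 mod 4, not 1 (O_K = Z[sqrt(d)]), so disc(K) = 4d = 4 * (670) = 2680

2680


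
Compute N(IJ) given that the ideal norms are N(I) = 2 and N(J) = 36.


N(IJ) = N(I) * N(J)
= 2 * 36
= 72

72


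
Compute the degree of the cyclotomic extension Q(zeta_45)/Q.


The degree equals Euler's totient phi(45).
45 = 3^2 * 5
phi(45) = 24

24


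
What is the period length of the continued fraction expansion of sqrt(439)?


Run the CF algorithm for sqrt(439).
a_0 = floor(sqrt(439)) = 20; set m_0=0, q_0=1.
Recurrence: m' = q*a - m,  q' = (d - m'^2)/q,  a' = floor((a_0 + m')/q').
  step 1: m=20, q=39, a=1
  step 2: m=19, q=2, a=19
  step 3: m=19, q=39, a=1
  step 4: m=20, q=1, a=40
a_4 = 2*a_0 = 40, so the period closes here.
sqrt(439) = [20; 1, 19, 1, 40]
Period length = 4

4


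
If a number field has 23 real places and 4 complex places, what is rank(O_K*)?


By Dirichlet's unit theorem:
rank = r1 + r2 - 1
= 23 + 4 - 1
= 26

26


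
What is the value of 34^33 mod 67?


p = 67 is prime and the exponent is (p-1)/2 = 33, so by Euler's criterion 34^33 = (34/67) = +1 or -1 mod 67.
Compute by square-and-multiply:
  33 = 32 + 1 (binary 100001)
  Repeated squaring mod 67: 34^1 = 34, 34^2 = 17, 34^4 = 21, 34^8 = 39, 34^16 = 47, 34^32 = 65
  34^33 = 34^32 * 34^1 = 65 * 34 mod 67
    65 * 34 = 2210 = 66 mod 67
  34^33 = 66 mod 67
Result 66 = p - 1 = -1 mod 67: 34 is a quadratic non-residue mod 67. As a residue in [0, p-1] the value is 66.
34^33 mod 67 = 66

66


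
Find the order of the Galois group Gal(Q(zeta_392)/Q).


|Gal(Q(zeta_392)/Q)| = phi(392)
= 168

168


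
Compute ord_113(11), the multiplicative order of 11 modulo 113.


We want ord_113(11), the smallest k >= 1 with 11^k = 1 mod 113.
n = 113 = 113, phi(113) = 112; the order divides phi(n).
Divisors of 112: 1, 2, 4, 7, 8, 14, 16, 28, 56, 112
Repeated squaring mod 113: 11^1 = 11, 11^2 = 8, 11^4 = 64, 11^8 = 28, 11^16 = 106, 11^32 = 49, 11^64 = 28
Test divisors in increasing order:
  k=1: 11^1 = 11 mod 113
  k=2: 11^2 = 8 mod 113
  k=4: 11^4 = 64 mod 113
  k=7: 11^7 = 64 * 8 * 11 = 95 mod 113
  k=8: 11^8 = 28 mod 113
  k=14: 11^14 = 28 * 64 * 8 = 98 mod 113
  k=16: 11^16 = 106 mod 113
  k=28: 11^28 = 106 * 28 * 64 = 112 mod 113
  k=56: 11^56 = 49 * 106 * 28 = 1 mod 113  <- first divisor giving 1
Order = 56

56


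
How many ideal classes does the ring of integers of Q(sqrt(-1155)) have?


K = Q(sqrt(-1155)). d mod 4 = 1, so D = disc(K) = d = -1155
h(K) equals the number of primitive reduced positive-definite forms (a, b, c) = a*x^2 + b*x*y + c*y^2 with b^2 - 4ac = D,
where reduced means |b| <= a <= c, with b >= 0 whenever |b| = a or a = c, and primitive means gcd(a, b, c) = 1.
Reduced forces 3a^2 <= |D| = 1155, so 1 <= a <= 19; b must have the parity of D, and c = (b^2 - D)/(4a) must be an integer >= a.
Enumerate a = 1..19, b in [-a, a]:
  a=1: (1, 1, 289)  [1]
  a=2: none
  a=3: (3, 3, 97)  [1]
  a=4: none
  a=5: (5, 5, 59)  [1]
  a=6: none
  a=7: (7, 7, 43)  [1]
  a=8..10: none
  a=11: (11, 11, 29)  [1]
  a=12..14: none
  a=15: (15, 15, 23)  [1]
  a=16: none
  a=17: (17, 1, 17)  [1]
  a=18: none
  a=19: (19, 17, 19)  [1]
Total reduced forms: 1 + 1 + 1 + 1 + 1 + 1 + 1 + 1 = 8
h = 8

8


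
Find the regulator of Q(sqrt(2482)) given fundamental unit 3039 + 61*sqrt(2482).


epsilon = 3039 + 61*sqrt(2482)
= 6078.0002
R = ln(6078.0002)
= 8.7124

8.7124


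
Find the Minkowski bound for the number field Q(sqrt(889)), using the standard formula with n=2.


d = 889, d mod 4 = 1, so disc(K) = d = 889; |disc(K)| = 889
Real quadratic field, so n = 2, s = r2 = 0, r1 = 2
M = (n!/n^n) * (4/pi)^s * sqrt(|disc(K)|) = (2!/2^2) * (4/pi)^0 * sqrt(889)
= 0.5 * 1.000000 * 29.816103
= 14.9081

14.9081


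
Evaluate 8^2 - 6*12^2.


x^2 - d*y^2
= 8^2 - 6*12^2
= 64 - 864
= -800

-800


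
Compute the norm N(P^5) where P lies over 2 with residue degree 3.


N(P^a) = p^(a*f)
= 2^(5*3)
= 2^15
= 32768

32768


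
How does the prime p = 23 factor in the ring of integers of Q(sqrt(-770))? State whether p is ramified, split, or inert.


K = Q(sqrt(-770)). Since d mod 4 = 2, disc(K) = -3080.
Check p | disc: -3080 mod 23 = 2.
p does not divide disc. Compute Legendre symbol (d/p):
12^((23-1)/2) mod 23 = 1
(d/p) = 1, so p splits: (p) = P*P' with e=1, f=1, g=2.
Therefore p is split.

split


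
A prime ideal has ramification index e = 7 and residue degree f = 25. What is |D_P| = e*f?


|D_P| = e * f
= 7 * 25
= 175

175


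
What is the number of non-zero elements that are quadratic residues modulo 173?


For prime p, the number of non-zero quadratic residues is (p-1)/2.
= (173-1)/2
= 86

86


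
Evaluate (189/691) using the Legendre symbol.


p = 691 is prime, so compute (189/691) with the reciprocity algorithm (Jacobi-symbol steps: pull out 2s via (2/n), flip via reciprocity, reduce):
  reciprocity: (189/691) -> +(691/189)
  reduce: (124/189)
  pull out 2: (2/189) = -1  (since 189 mod 8 = 5)
  pull out 2: (2/189) = -1  (since 189 mod 8 = 5)
  reciprocity: (31/189) -> +(189/31)
  reduce: (3/31)
  reciprocity: (3/31) -> -(31/3)
  reduce: (1/3)
  (1/3) = 1
Product of signs = -1
(189/691) = -1

-1


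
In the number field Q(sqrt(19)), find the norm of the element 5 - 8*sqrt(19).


N(a + b*sqrt(d)) = a^2 - d*b^2
= (5)^2 - (19)*(-8)^2
= 25 - 1216
= -1191

-1191


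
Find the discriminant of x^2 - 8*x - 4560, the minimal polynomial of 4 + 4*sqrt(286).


The element 4 + 4*sqrt(286) has minimal polynomial:
x^2 - 8*x - 4560
Discriminant = (-8)^2 - 4*(-4560)
= 64 + 18240
= 18304

18304


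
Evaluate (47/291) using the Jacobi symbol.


Compute (47/291) via quadratic reciprocity:
  reciprocity: (47/291) -> -(291/47)
  reduce: (9/47)
  reciprocity: (9/47) -> +(47/9)
  reduce: (2/9)
  pull out 2: (2/9) = +1  (since 9 mod 8 = 1)
  (1/9) = 1
Product of signs = -1

-1


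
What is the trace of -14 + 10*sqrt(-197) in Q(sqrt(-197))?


Tr(a + b*sqrt(d)) = (a + b*sqrt(d)) + (a - b*sqrt(d)) = 2a
= 2 * (-14)
= -28

-28


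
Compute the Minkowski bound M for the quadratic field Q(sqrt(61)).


d = 61, d mod 4 = 1, so disc(K) = d = 61; |disc(K)| = 61
Real quadratic field, so n = 2, s = r2 = 0, r1 = 2
M = (n!/n^n) * (4/pi)^s * sqrt(|disc(K)|) = (2!/2^2) * (4/pi)^0 * sqrt(61)
= 0.5 * 1.000000 * 7.810250
= 3.9051

3.9051


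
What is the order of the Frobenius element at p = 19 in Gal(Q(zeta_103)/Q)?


The Frobenius at p in Gal(Q(zeta_n)/Q) = (Z/nZ)* is the class of p, so its order is ord_103(19), the smallest k >= 1 with 19^k = 1 mod 103.
n = 103 = 103, phi(103) = 102; the order divides phi(n).
Divisors of 102: 1, 2, 3, 6, 17, 34, 51, 102
Repeated squaring mod 103: 19^1 = 19, 19^2 = 52, 19^4 = 26, 19^8 = 58, 19^16 = 68, 19^32 = 92, 19^64 = 18
Test divisors in increasing order:
  k=1: 19^1 = 19 mod 103
  k=2: 19^2 = 52 mod 103
  k=3: 19^3 = 52 * 19 = 61 mod 103
  k=6: 19^6 = 26 * 52 = 13 mod 103
  k=17: 19^17 = 68 * 19 = 56 mod 103
  k=34: 19^34 = 92 * 52 = 46 mod 103
  k=51: 19^51 = 92 * 68 * 52 * 19 = 1 mod 103  <- first divisor giving 1
Order = 51

51


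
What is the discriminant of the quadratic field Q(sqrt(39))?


For K = Q(sqrt(d)) with d squarefree: disc(K) = d if d = 1 mod 4, and disc(K) = 4d if d = 2 or 3 mod 4.
Here d = 39, and d mod 4 = 3.
d = 3 mod 4, not 1 (O_K = Z[sqrt(d)]), so disc(K) = 4d = 4 * (39) = 156

156


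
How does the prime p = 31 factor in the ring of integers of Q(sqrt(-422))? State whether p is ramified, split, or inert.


K = Q(sqrt(-422)). Since d mod 4 = 2, disc(K) = -1688.
Check p | disc: -1688 mod 31 = 17.
p does not divide disc. Compute Legendre symbol (d/p):
12^((31-1)/2) mod 31 = -1
(d/p) = -1, so p is inert: (p) stays prime with e=1, f=2, g=1.
Therefore p is inert.

inert


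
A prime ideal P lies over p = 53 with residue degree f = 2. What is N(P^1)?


N(P^a) = p^(a*f)
= 53^(1*2)
= 53^2
= 2809

2809


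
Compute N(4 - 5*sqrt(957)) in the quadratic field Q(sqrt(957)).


N(a + b*sqrt(d)) = a^2 - d*b^2
= (4)^2 - (957)*(-5)^2
= 16 - 23925
= -23909

-23909


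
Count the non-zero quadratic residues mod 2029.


For prime p, the number of non-zero quadratic residues is (p-1)/2.
= (2029-1)/2
= 1014

1014


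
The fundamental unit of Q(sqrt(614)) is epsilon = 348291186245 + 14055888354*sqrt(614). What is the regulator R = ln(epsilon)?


epsilon = 348291186245 + 14055888354*sqrt(614)
= 6.9658e+11
R = ln(6.9658e+11)
= 27.2695

27.2695


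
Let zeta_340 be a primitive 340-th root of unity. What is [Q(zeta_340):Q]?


The degree equals Euler's totient phi(340).
340 = 2^2 * 5 * 17
phi(340) = 128

128


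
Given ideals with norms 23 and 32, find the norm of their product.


N(IJ) = N(I) * N(J)
= 23 * 32
= 736

736


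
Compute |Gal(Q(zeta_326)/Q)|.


|Gal(Q(zeta_326)/Q)| = phi(326)
= 162

162


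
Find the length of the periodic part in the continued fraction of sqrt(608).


Run the CF algorithm for sqrt(608).
a_0 = floor(sqrt(608)) = 24; set m_0=0, q_0=1.
Recurrence: m' = q*a - m,  q' = (d - m'^2)/q,  a' = floor((a_0 + m')/q').
  step 1: m=24, q=32, a=1
  step 2: m=8, q=17, a=1
  step 3: m=9, q=31, a=1
  step 4: m=22, q=4, a=11
  step 5: m=22, q=31, a=1
  step 6: m=9, q=17, a=1
  step 7: m=8, q=32, a=1
  step 8: m=24, q=1, a=48
a_8 = 2*a_0 = 48, so the period closes here.
sqrt(608) = [24; 1, 1, 1, 11, 1, 1, 1, 48]
Period length = 8

8


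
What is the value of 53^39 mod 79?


p = 79 is prime and the exponent is (p-1)/2 = 39, so by Euler's criterion 53^39 = (53/79) = +1 or -1 mod 79.
Compute by square-and-multiply:
  39 = 32 + 4 + 2 + 1 (binary 100111)
  Repeated squaring mod 79: 53^1 = 53, 53^2 = 44, 53^4 = 40, 53^8 = 20, 53^16 = 5, 53^32 = 25
  53^39 = 53^32 * 53^4 * 53^2 * 53^1 = 25 * 40 * 44 * 53 mod 79
    25 * 40 = 1000 = 52 mod 79
    52 * 44 = 2288 = 76 mod 79
    76 * 53 = 4028 = 78 mod 79
  53^39 = 78 mod 79
Result 78 = p - 1 = -1 mod 79: 53 is a quadratic non-residue mod 79. As a residue in [0, p-1] the value is 78.
53^39 mod 79 = 78

78


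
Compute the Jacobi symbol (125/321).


Compute (125/321) via quadratic reciprocity:
  reciprocity: (125/321) -> +(321/125)
  reduce: (71/125)
  reciprocity: (71/125) -> +(125/71)
  reduce: (54/71)
  pull out 2: (2/71) = +1  (since 71 mod 8 = 7)
  reciprocity: (27/71) -> -(71/27)
  reduce: (17/27)
  reciprocity: (17/27) -> +(27/17)
  reduce: (10/17)
  pull out 2: (2/17) = +1  (since 17 mod 8 = 1)
  reciprocity: (5/17) -> +(17/5)
  reduce: (2/5)
  pull out 2: (2/5) = -1  (since 5 mod 8 = 5)
  (1/5) = 1
Product of signs = 1

1


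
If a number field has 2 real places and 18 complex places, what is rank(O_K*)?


By Dirichlet's unit theorem:
rank = r1 + r2 - 1
= 2 + 18 - 1
= 19

19


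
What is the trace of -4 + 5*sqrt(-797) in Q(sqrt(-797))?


Tr(a + b*sqrt(d)) = (a + b*sqrt(d)) + (a - b*sqrt(d)) = 2a
= 2 * (-4)
= -8

-8


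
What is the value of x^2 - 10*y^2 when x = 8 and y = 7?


x^2 - d*y^2
= 8^2 - 10*7^2
= 64 - 490
= -426

-426


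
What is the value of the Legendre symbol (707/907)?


p = 907 is prime, so compute (707/907) with the reciprocity algorithm (Jacobi-symbol steps: pull out 2s via (2/n), flip via reciprocity, reduce):
  reciprocity: (707/907) -> -(907/707)
  reduce: (200/707)
  pull out 2: (2/707) = -1  (since 707 mod 8 = 3)
  pull out 2: (2/707) = -1  (since 707 mod 8 = 3)
  pull out 2: (2/707) = -1  (since 707 mod 8 = 3)
  reciprocity: (25/707) -> +(707/25)
  reduce: (7/25)
  reciprocity: (7/25) -> +(25/7)
  reduce: (4/7)
  pull out 2: (2/7) = +1  (since 7 mod 8 = 7)
  pull out 2: (2/7) = +1  (since 7 mod 8 = 7)
  (1/7) = 1
Product of signs = 1
(707/907) = 1

1


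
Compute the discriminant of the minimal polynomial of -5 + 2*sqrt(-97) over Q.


The element -5 + 2*sqrt(-97) has minimal polynomial:
x^2 + 10*x + 413
Discriminant = (10)^2 - 4*(413)
= 100 - 1652
= -1552

-1552


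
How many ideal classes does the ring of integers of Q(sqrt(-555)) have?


K = Q(sqrt(-555)). d mod 4 = 1, so D = disc(K) = d = -555
h(K) equals the number of primitive reduced positive-definite forms (a, b, c) = a*x^2 + b*x*y + c*y^2 with b^2 - 4ac = D,
where reduced means |b| <= a <= c, with b >= 0 whenever |b| = a or a = c, and primitive means gcd(a, b, c) = 1.
Reduced forces 3a^2 <= |D| = 555, so 1 <= a <= 13; b must have the parity of D, and c = (b^2 - D)/(4a) must be an integer >= a.
Enumerate a = 1..13, b in [-a, a]:
  a=1: (1, 1, 139)  [1]
  a=2: none
  a=3: (3, 3, 47)  [1]
  a=4: none
  a=5: (5, 5, 29)  [1]
  a=6..12: none
  a=13: (13, 11, 13)  [1]
Total reduced forms: 1 + 1 + 1 + 1 = 4
h = 4

4


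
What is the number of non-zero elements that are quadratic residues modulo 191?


For prime p, the number of non-zero quadratic residues is (p-1)/2.
= (191-1)/2
= 95

95


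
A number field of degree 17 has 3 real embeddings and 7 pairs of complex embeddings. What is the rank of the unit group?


By Dirichlet's unit theorem:
rank = r1 + r2 - 1
= 3 + 7 - 1
= 9

9


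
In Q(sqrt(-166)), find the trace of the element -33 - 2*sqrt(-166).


Tr(a + b*sqrt(d)) = (a + b*sqrt(d)) + (a - b*sqrt(d)) = 2a
= 2 * (-33)
= -66

-66


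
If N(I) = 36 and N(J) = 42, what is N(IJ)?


N(IJ) = N(I) * N(J)
= 36 * 42
= 1512

1512


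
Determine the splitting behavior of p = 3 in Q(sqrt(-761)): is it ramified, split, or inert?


K = Q(sqrt(-761)). Since d mod 4 = 3, disc(K) = -3044.
Check p | disc: -3044 mod 3 = 1.
p does not divide disc. Compute Legendre symbol (d/p):
1^((3-1)/2) mod 3 = 1
(d/p) = 1, so p splits: (p) = P*P' with e=1, f=1, g=2.
Therefore p is split.

split


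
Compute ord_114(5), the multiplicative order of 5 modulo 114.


We want ord_114(5), the smallest k >= 1 with 5^k = 1 mod 114.
n = 114 = 2 * 3 * 19, phi(114) = 36; the order divides phi(n).
Divisors of 36: 1, 2, 3, 4, 6, 9, 12, 18, 36
Repeated squaring mod 114: 5^1 = 5, 5^2 = 25, 5^4 = 55, 5^8 = 61, 5^16 = 73, 5^32 = 85
Test divisors in increasing order:
  k=1: 5^1 = 5 mod 114
  k=2: 5^2 = 25 mod 114
  k=3: 5^3 = 25 * 5 = 11 mod 114
  k=4: 5^4 = 55 mod 114
  k=6: 5^6 = 55 * 25 = 7 mod 114
  k=9: 5^9 = 61 * 5 = 77 mod 114
  k=12: 5^12 = 61 * 55 = 49 mod 114
  k=18: 5^18 = 73 * 25 = 1 mod 114  <- first divisor giving 1
Order = 18

18


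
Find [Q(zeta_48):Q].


The degree equals Euler's totient phi(48).
48 = 2^4 * 3
phi(48) = 16

16


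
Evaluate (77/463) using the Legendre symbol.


p = 463 is prime, so compute (77/463) with the reciprocity algorithm (Jacobi-symbol steps: pull out 2s via (2/n), flip via reciprocity, reduce):
  reciprocity: (77/463) -> +(463/77)
  reduce: (1/77)
  (1/77) = 1
Product of signs = 1
(77/463) = 1

1
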